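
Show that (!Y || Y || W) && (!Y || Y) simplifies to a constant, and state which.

true

(!Y || Y || W) && (!Y || Y)
= !Y || Y   [absorption]
= true   [complement]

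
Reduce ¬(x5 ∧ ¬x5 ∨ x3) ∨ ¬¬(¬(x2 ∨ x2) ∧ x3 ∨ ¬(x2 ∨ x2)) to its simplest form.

¬x3 ∨ ¬x2

¬(x5 ∧ ¬x5 ∨ x3) ∨ ¬¬(¬(x2 ∨ x2) ∧ x3 ∨ ¬(x2 ∨ x2))
= ¬(x5 ∧ ¬x5 ∨ x3) ∨ ¬¬¬(x2 ∨ x2)   (absorption)
= ¬(x5 ∧ ¬x5 ∨ x3) ∨ ¬¬¬x2   (idempotence)
= ¬x3 ∨ ¬¬¬x2   (complement / identity)
= ¬x3 ∨ ¬x2   (double negation)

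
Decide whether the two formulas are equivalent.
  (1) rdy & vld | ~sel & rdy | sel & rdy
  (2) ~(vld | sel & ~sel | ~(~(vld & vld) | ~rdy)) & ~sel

E1: rdy & vld | ~sel & rdy | sel & rdy
    = rdy & vld | rdy
    = rdy
E2: ~(vld | sel & ~sel | ~(~(vld & vld) | ~rdy)) & ~sel
    = ~(vld | ~(~(vld & vld) | ~rdy)) & ~sel
    = ~(vld | ~(~vld | ~rdy)) & ~sel
    = ~(vld | vld & rdy) & ~sel
    = ~vld & ~sel
These differ: at rdy=1, sel=1, vld=0, E1 = 1 but E2 = 0.

No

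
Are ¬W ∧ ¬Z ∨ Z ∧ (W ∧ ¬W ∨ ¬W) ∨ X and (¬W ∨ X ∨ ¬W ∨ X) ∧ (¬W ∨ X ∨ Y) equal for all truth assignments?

Yes

E1: ¬W ∧ ¬Z ∨ Z ∧ (W ∧ ¬W ∨ ¬W) ∨ X
    = ¬W ∧ ¬Z ∨ Z ∧ ¬W ∨ X   (complement / identity)
    = ¬W ∨ X   (distribution)
E2: (¬W ∨ X ∨ ¬W ∨ X) ∧ (¬W ∨ X ∨ Y)
    = (¬W ∨ X) ∧ Y ∨ ¬W ∨ X   (distribution)
    = ¬W ∨ X   (absorption)
Both reduce to ¬W ∨ X, so they are equivalent.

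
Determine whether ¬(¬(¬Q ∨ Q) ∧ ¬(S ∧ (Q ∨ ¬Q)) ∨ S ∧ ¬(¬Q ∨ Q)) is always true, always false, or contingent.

always true

¬(¬(¬Q ∨ Q) ∧ ¬(S ∧ (Q ∨ ¬Q)) ∨ S ∧ ¬(¬Q ∨ Q))
= ¬(¬(¬Q ∨ Q) ∧ ¬S ∨ S ∧ ¬(¬Q ∨ Q))   [complement / identity]
= ¬¬(¬Q ∨ Q)   [distribution]
= ¬Q ∨ Q   [double negation]
= True   [complement]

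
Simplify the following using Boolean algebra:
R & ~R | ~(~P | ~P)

R & ~R | ~(~P | ~P)
= ~(~P | ~P)
= ~~P
= P

P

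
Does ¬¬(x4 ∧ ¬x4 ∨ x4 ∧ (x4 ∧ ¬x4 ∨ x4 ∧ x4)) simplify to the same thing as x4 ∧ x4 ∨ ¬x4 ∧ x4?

E1: ¬¬(x4 ∧ ¬x4 ∨ x4 ∧ (x4 ∧ ¬x4 ∨ x4 ∧ x4))
    = ¬¬(x4 ∧ ¬x4 ∨ x4 ∧ x4)   (distribution)
    = ¬¬x4   (distribution)
    = x4   (double negation)
E2: x4 ∧ x4 ∨ ¬x4 ∧ x4
    = x4   (distribution)
Both reduce to x4, so they are equivalent.

Yes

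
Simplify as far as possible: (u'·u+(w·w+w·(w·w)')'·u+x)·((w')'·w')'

(u'·u+(w·w+w·(w·w)')'·u+x)·((w')'·w')'
= (u'·u+(w·(w+(w·w)'))'·u+x)·((w')'·w')'
= ((w·(w+(w·w)'))'·u+x)·((w')'·w')'
= ((w·(w+w'))'·u+x)·((w')'·w')'
= ((w·(w+w'))'·u+x)·(w'+w)
= (w·(w+w'))'·u+x
= w'·u+x

w'·u+x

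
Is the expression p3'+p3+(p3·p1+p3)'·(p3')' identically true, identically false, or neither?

p3'+p3+(p3·p1+p3)'·(p3')'
= p3'+p3+(p3·p1+p3)'·p3   (double negation)
= p3'+p3+p3'·p3   (absorption)
= p3'+p3   (complement / identity)
= 1   (complement)

identically true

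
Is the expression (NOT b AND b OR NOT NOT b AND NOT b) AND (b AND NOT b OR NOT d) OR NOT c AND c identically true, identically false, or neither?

identically false

(NOT b AND b OR NOT NOT b AND NOT b) AND (b AND NOT b OR NOT d) OR NOT c AND c
= (NOT b AND b OR b AND NOT b) AND (b AND NOT b OR NOT d) OR NOT c AND c   [double negation]
= (NOT b AND b OR b AND NOT b) AND (b AND NOT b OR NOT d)   [complement / identity]
= b AND NOT b AND (b AND NOT b OR NOT d)   [complement / identity]
= b AND NOT b   [absorption]
= FALSE   [complement]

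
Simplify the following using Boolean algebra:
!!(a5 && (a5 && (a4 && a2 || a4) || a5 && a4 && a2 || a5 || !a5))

!!(a5 && (a5 && (a4 && a2 || a4) || a5 && a4 && a2 || a5 || !a5))
= a5 && (a5 && (a4 && a2 || a4) || a5 && a4 && a2 || a5 || !a5)   (double negation)
= a5 && (a5 && a4 || a5 && a4 && a2 || a5 || !a5)   (absorption)
= a5 && (a5 && a4 || a5 || !a5)   (absorption)
= a5 && (a5 || !a5)   (absorption)
= a5   (complement / identity)

a5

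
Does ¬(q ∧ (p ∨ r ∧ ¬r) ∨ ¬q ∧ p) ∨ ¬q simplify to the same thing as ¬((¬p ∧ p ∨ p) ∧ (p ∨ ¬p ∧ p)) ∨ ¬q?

Yes

E1: ¬(q ∧ (p ∨ r ∧ ¬r) ∨ ¬q ∧ p) ∨ ¬q
    = ¬(q ∧ p ∨ ¬q ∧ p) ∨ ¬q
    = ¬p ∨ ¬q
E2: ¬((¬p ∧ p ∨ p) ∧ (p ∨ ¬p ∧ p)) ∨ ¬q
    = ¬(p ∧ p ∨ ¬p ∧ p) ∨ ¬q
    = ¬p ∨ ¬q
Both reduce to ¬p ∨ ¬q, so they are equivalent.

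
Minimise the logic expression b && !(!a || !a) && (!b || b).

b && !(!a || !a) && (!b || b)
= b && !(!a || !a)
= b && a && a
= b && a

b && a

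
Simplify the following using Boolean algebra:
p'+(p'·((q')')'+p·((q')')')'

p'+q

p'+(p'·((q')')'+p·((q')')')'
= p'+(((q')')')'   — distribution
= p'+(q')'   — double negation
= p'+q   — double negation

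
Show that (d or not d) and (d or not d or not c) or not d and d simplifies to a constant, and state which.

(d or not d) and (d or not d or not c) or not d and d
= d or not d or not d and d
= d or not d
= True

True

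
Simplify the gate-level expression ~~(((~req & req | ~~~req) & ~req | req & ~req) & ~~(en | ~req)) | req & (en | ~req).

en | ~req

~~(((~req & req | ~~~req) & ~req | req & ~req) & ~~(en | ~req)) | req & (en | ~req)
= ((~req & req | ~~~req) & ~req | req & ~req) & ~~(en | ~req) | req & (en | ~req)   [double negation]
= (~~~req & ~req | req & ~req) & ~~(en | ~req) | req & (en | ~req)   [complement / identity]
= (~req & ~req | req & ~req) & ~~(en | ~req) | req & (en | ~req)   [double negation]
= ~req & ~~(en | ~req) | req & (en | ~req)   [distribution]
= ~req & (en | ~req) | req & (en | ~req)   [double negation]
= en | ~req   [distribution]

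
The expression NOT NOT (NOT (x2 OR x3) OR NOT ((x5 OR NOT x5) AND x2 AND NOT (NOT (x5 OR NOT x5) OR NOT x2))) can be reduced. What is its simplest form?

NOT x2

NOT NOT (NOT (x2 OR x3) OR NOT ((x5 OR NOT x5) AND x2 AND NOT (NOT (x5 OR NOT x5) OR NOT x2)))
= NOT NOT (NOT (x2 OR x3) OR NOT ((x5 OR NOT x5) AND x2 AND (x5 OR NOT x5) AND x2))   (De Morgan)
= NOT NOT (NOT (x2 OR x3) OR NOT ((x5 OR NOT x5) AND x2))   (idempotence)
= NOT NOT (NOT (x2 OR x3) OR NOT x2)   (complement / identity)
= NOT ((x2 OR x3) AND x2)   (De Morgan)
= NOT x2   (absorption)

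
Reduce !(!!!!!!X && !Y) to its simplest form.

!X || Y

!(!!!!!!X && !Y)
= !(!!!!X && !Y)   [double negation]
= !!!X || Y   [De Morgan]
= !X || Y   [double negation]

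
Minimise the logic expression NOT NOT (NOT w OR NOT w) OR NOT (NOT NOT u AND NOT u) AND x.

NOT NOT (NOT w OR NOT w) OR NOT (NOT NOT u AND NOT u) AND x
= NOT NOT (NOT w OR NOT w) OR (NOT u OR u) AND x   (De Morgan)
= NOT (w AND w) OR (NOT u OR u) AND x   (De Morgan)
= NOT (w AND w) OR x   (complement / identity)
= NOT w OR x   (idempotence)

NOT w OR x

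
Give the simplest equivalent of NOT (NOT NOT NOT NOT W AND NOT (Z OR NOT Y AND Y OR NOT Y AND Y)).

NOT (NOT NOT NOT NOT W AND NOT (Z OR NOT Y AND Y OR NOT Y AND Y))
= NOT NOT NOT W OR Z OR NOT Y AND Y OR NOT Y AND Y   (De Morgan)
= NOT NOT NOT W OR Z OR NOT Y AND Y   (idempotence)
= NOT NOT NOT W OR Z   (complement / identity)
= NOT W OR Z   (double negation)

NOT W OR Z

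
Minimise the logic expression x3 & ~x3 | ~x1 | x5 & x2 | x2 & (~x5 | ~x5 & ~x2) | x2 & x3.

~x1 | x2

x3 & ~x3 | ~x1 | x5 & x2 | x2 & (~x5 | ~x5 & ~x2) | x2 & x3
= x3 & ~x3 | ~x1 | x5 & x2 | x2 & ~x5 | x2 & x3   — absorption
= x3 & ~x3 | ~x1 | x2 | x2 & x3   — distribution
= ~x1 | x2 | x2 & x3   — complement / identity
= ~x1 | x2   — absorption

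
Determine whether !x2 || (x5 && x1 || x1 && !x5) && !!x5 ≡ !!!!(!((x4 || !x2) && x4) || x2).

E1: !x2 || (x5 && x1 || x1 && !x5) && !!x5
    = !x2 || x1 && !!x5   — distribution
    = !x2 || x1 && x5   — double negation
E2: !!!!(!((x4 || !x2) && x4) || x2)
    = !!!!(!x4 || x2)   — absorption
    = !!(!x4 || x2)   — double negation
    = !x4 || x2   — double negation
These differ: at x1=0, x2=0, x4=1, x5=0, E1 = 1 but E2 = 0.

No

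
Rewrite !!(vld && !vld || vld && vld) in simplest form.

!!(vld && !vld || vld && vld)
= !!vld   (distribution)
= vld   (double negation)

vld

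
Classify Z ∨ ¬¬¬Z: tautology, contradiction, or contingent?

tautology

Z ∨ ¬¬¬Z
= Z ∨ ¬Z
= True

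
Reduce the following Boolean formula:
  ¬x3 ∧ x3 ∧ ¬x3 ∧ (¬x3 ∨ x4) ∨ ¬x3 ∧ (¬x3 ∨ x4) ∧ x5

¬x3 ∧ x3 ∧ ¬x3 ∧ (¬x3 ∨ x4) ∨ ¬x3 ∧ (¬x3 ∨ x4) ∧ x5
= (¬x3 ∧ x3 ∨ x5) ∧ ¬x3 ∧ (¬x3 ∨ x4)   [distribution]
= (¬x3 ∧ x3 ∨ x5) ∧ ¬x3   [absorption]
= x5 ∧ ¬x3   [complement / identity]

x5 ∧ ¬x3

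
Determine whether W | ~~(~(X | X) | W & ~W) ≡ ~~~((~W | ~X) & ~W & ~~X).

E1: W | ~~(~(X | X) | W & ~W)
    = W | ~~~(X | X)   (complement / identity)
    = W | ~~~X   (idempotence)
    = W | ~X   (double negation)
E2: ~~~((~W | ~X) & ~W & ~~X)
    = ~((~W | ~X) & ~W & ~~X)   (double negation)
    = ~(~W & ~~X)   (absorption)
    = W | ~X   (De Morgan)
Both reduce to W | ~X, so they are equivalent.

Yes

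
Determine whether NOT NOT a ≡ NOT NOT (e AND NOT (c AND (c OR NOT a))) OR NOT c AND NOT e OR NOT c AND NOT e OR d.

E1: NOT NOT a
    = a   (double negation)
E2: NOT NOT (e AND NOT (c AND (c OR NOT a))) OR NOT c AND NOT e OR NOT c AND NOT e OR d
    = e AND NOT (c AND (c OR NOT a)) OR NOT c AND NOT e OR NOT c AND NOT e OR d   (double negation)
    = e AND NOT c OR NOT c AND NOT e OR NOT c AND NOT e OR d   (absorption)
    = e AND NOT c OR NOT c AND NOT e OR d   (idempotence)
    = NOT c OR d   (distribution)
These differ: at a=1, c=1, d=0, e=0, E1 = 1 but E2 = 0.

No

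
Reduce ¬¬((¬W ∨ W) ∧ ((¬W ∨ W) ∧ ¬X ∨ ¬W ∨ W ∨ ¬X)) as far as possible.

True

¬¬((¬W ∨ W) ∧ ((¬W ∨ W) ∧ ¬X ∨ ¬W ∨ W ∨ ¬X))
= ¬¬((¬W ∨ W) ∧ (¬W ∨ W ∨ ¬X))   (absorption)
= (¬W ∨ W) ∧ (¬W ∨ W ∨ ¬X)   (double negation)
= ¬W ∨ W   (absorption)
= True   (complement)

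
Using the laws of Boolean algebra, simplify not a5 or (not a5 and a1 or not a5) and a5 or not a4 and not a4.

not a5 or (not a5 and a1 or not a5) and a5 or not a4 and not a4
= not a5 or not a5 and a5 or not a4 and not a4   — absorption
= not a5 or not a4 and not a4   — complement / identity
= not a5 or not a4   — idempotence

not a5 or not a4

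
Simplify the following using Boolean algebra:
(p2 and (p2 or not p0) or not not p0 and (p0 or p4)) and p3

(p2 and (p2 or not p0) or not not p0 and (p0 or p4)) and p3
= (p2 and (p2 or not p0) or p0 and (p0 or p4)) and p3   — double negation
= (p2 or p0 and (p0 or p4)) and p3   — absorption
= (p2 or p0) and p3   — absorption

(p2 or p0) and p3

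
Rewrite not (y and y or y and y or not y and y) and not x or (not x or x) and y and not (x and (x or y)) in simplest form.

not (y and y or y and y or not y and y) and not x or (not x or x) and y and not (x and (x or y))
= not (y and y or not y and y) and not x or (not x or x) and y and not (x and (x or y))   — idempotence
= not y and not x or (not x or x) and y and not (x and (x or y))   — distribution
= not y and not x or (not x or x) and y and not x   — absorption
= not y and not x or y and not x   — complement / identity
= not x   — distribution

not x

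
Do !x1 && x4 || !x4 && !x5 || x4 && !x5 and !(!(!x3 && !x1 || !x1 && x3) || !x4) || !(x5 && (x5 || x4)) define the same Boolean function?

Yes

E1: !x1 && x4 || !x4 && !x5 || x4 && !x5
    = !x1 && x4 || !x5   (distribution)
E2: !(!(!x3 && !x1 || !x1 && x3) || !x4) || !(x5 && (x5 || x4))
    = (!x3 && !x1 || !x1 && x3) && x4 || !(x5 && (x5 || x4))   (De Morgan)
    = !x1 && x4 || !(x5 && (x5 || x4))   (distribution)
    = !x1 && x4 || !x5   (absorption)
Both reduce to !x1 && x4 || !x5, so they are equivalent.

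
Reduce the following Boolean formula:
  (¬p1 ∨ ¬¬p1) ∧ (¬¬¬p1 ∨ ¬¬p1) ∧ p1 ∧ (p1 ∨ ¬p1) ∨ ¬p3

(¬p1 ∨ ¬¬p1) ∧ (¬¬¬p1 ∨ ¬¬p1) ∧ p1 ∧ (p1 ∨ ¬p1) ∨ ¬p3
= (¬p1 ∨ ¬¬p1) ∧ (¬¬¬p1 ∨ ¬¬p1) ∧ p1 ∨ ¬p3   — complement / identity
= (¬p1 ∨ ¬¬p1) ∧ (¬p1 ∨ ¬¬p1) ∧ p1 ∨ ¬p3   — double negation
= (¬p1 ∨ ¬¬p1) ∧ p1 ∨ ¬p3   — idempotence
= (¬p1 ∨ p1) ∧ p1 ∨ ¬p3   — double negation
= p1 ∨ ¬p3   — complement / identity

p1 ∨ ¬p3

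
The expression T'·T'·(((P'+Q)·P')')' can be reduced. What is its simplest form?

T'·T'·(((P'+Q)·P')')'
= T'·T'·((P')')'   [absorption]
= T'·((P')')'   [idempotence]
= T'·P'   [double negation]

T'·P'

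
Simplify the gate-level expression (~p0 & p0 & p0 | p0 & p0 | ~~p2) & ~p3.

(~p0 & p0 & p0 | p0 & p0 | ~~p2) & ~p3
= (~p0 & p0 | p0 & p0 | ~~p2) & ~p3   (idempotence)
= (~p0 & p0 | p0 & p0 | p2) & ~p3   (double negation)
= (p0 | p2) & ~p3   (distribution)

(p0 | p2) & ~p3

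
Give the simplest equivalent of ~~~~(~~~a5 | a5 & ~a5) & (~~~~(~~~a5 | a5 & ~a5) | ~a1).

~~~~(~~~a5 | a5 & ~a5) & (~~~~(~~~a5 | a5 & ~a5) | ~a1)
= ~~~~(~~~a5 | a5 & ~a5)
= ~~~~~~~a5
= ~~~~~a5
= ~~~a5
= ~a5

~a5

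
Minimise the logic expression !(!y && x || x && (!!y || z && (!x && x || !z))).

!x

!(!y && x || x && (!!y || z && (!x && x || !z)))
= !(!y && x || x && (y || z && (!x && x || !z)))
= !(!y && x || x && (y || z && !z))
= !(!y && x || x && y)
= !x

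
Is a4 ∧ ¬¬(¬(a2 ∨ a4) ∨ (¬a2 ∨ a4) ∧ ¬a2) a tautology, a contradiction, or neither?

a4 ∧ ¬¬(¬(a2 ∨ a4) ∨ (¬a2 ∨ a4) ∧ ¬a2)
= a4 ∧ ¬¬(¬(a2 ∨ a4) ∨ ¬a2)
= a4 ∧ ¬((a2 ∨ a4) ∧ a2)
= a4 ∧ ¬a2
This depends on a2, a4, so it is not a constant.

neither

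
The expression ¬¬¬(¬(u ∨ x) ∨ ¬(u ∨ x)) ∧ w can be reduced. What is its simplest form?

¬¬¬(¬(u ∨ x) ∨ ¬(u ∨ x)) ∧ w
= ¬(¬(u ∨ x) ∨ ¬(u ∨ x)) ∧ w   (double negation)
= (u ∨ x) ∧ (u ∨ x) ∧ w   (De Morgan)
= (u ∨ x) ∧ w   (idempotence)

(u ∨ x) ∧ w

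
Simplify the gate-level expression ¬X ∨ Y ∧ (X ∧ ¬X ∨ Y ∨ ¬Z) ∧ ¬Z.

¬X ∨ Y ∧ ¬Z

¬X ∨ Y ∧ (X ∧ ¬X ∨ Y ∨ ¬Z) ∧ ¬Z
= ¬X ∨ Y ∧ (Y ∨ ¬Z) ∧ ¬Z   [complement / identity]
= ¬X ∨ Y ∧ ¬Z   [absorption]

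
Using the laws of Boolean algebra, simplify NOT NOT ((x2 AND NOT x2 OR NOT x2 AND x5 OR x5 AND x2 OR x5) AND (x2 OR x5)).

x5

NOT NOT ((x2 AND NOT x2 OR NOT x2 AND x5 OR x5 AND x2 OR x5) AND (x2 OR x5))
= NOT NOT ((NOT x2 AND x5 OR x5 AND x2 OR x5) AND (x2 OR x5))   (complement / identity)
= NOT NOT ((x5 OR x5) AND (x2 OR x5))   (distribution)
= NOT NOT (x5 OR x5 AND x2)   (distribution)
= x5 OR x5 AND x2   (double negation)
= x5   (absorption)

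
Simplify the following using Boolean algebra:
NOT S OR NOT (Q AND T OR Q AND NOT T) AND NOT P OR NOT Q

NOT S OR NOT Q

NOT S OR NOT (Q AND T OR Q AND NOT T) AND NOT P OR NOT Q
= NOT S OR NOT Q AND NOT P OR NOT Q   [distribution]
= NOT S OR NOT Q   [absorption]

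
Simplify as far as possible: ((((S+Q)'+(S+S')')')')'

((((S+Q)'+(S+S')')')')'
= (((S+Q)·(S+S'))')'   (De Morgan)
= (S+Q)·(S+S')   (double negation)
= S+Q   (complement / identity)

S+Q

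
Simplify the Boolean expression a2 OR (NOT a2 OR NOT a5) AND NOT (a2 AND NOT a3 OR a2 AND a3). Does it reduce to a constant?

a2 OR (NOT a2 OR NOT a5) AND NOT (a2 AND NOT a3 OR a2 AND a3)
= a2 OR (NOT a2 OR NOT a5) AND NOT a2   (distribution)
= a2 OR NOT a2   (absorption)
= TRUE   (complement)

TRUE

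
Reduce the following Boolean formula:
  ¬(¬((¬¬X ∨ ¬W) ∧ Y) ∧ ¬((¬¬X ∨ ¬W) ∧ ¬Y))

X ∨ ¬W

¬(¬((¬¬X ∨ ¬W) ∧ Y) ∧ ¬((¬¬X ∨ ¬W) ∧ ¬Y))
= (¬¬X ∨ ¬W) ∧ Y ∨ (¬¬X ∨ ¬W) ∧ ¬Y   — De Morgan
= ¬¬X ∨ ¬W   — distribution
= X ∨ ¬W   — double negation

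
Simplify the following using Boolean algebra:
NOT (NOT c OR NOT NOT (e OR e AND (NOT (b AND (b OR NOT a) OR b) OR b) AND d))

c AND NOT e

NOT (NOT c OR NOT NOT (e OR e AND (NOT (b AND (b OR NOT a) OR b) OR b) AND d))
= NOT (NOT c OR NOT NOT (e OR e AND (NOT (b OR b) OR b) AND d))   — absorption
= NOT (NOT c OR NOT NOT (e OR e AND (NOT b OR b) AND d))   — idempotence
= NOT (NOT c OR NOT NOT (e OR e AND d))   — complement / identity
= NOT (NOT c OR NOT NOT e)   — absorption
= c AND NOT e   — De Morgan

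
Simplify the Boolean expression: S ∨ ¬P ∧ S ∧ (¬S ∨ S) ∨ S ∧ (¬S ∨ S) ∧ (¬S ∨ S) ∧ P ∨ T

S ∨ T

S ∨ ¬P ∧ S ∧ (¬S ∨ S) ∨ S ∧ (¬S ∨ S) ∧ (¬S ∨ S) ∧ P ∨ T
= S ∨ ¬P ∧ S ∧ (¬S ∨ S) ∨ S ∧ (¬S ∨ S) ∧ P ∨ T   — idempotence
= S ∨ S ∧ (¬S ∨ S) ∨ T   — distribution
= S ∨ S ∨ T   — complement / identity
= S ∨ T   — idempotence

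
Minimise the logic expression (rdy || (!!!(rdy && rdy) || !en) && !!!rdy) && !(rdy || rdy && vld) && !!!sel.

(rdy || (!!!(rdy && rdy) || !en) && !!!rdy) && !(rdy || rdy && vld) && !!!sel
= (rdy || (!!!rdy || !en) && !!!rdy) && !(rdy || rdy && vld) && !!!sel   (idempotence)
= (rdy || !!!rdy) && !(rdy || rdy && vld) && !!!sel   (absorption)
= (rdy || !!!rdy) && !(rdy || rdy && vld) && !sel   (double negation)
= (rdy || !!!rdy) && !rdy && !sel   (absorption)
= (rdy || !rdy) && !rdy && !sel   (double negation)
= !rdy && !sel   (complement / identity)

!rdy && !sel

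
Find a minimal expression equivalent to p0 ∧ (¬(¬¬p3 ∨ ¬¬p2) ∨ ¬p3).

p0 ∧ ¬p3

p0 ∧ (¬(¬¬p3 ∨ ¬¬p2) ∨ ¬p3)
= p0 ∧ (¬p3 ∧ ¬p2 ∨ ¬p3)   — De Morgan
= p0 ∧ ¬p3   — absorption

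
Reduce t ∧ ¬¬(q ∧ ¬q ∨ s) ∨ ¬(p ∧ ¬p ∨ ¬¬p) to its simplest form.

t ∧ ¬¬(q ∧ ¬q ∨ s) ∨ ¬(p ∧ ¬p ∨ ¬¬p)
= t ∧ (q ∧ ¬q ∨ s) ∨ ¬(p ∧ ¬p ∨ ¬¬p)   — double negation
= t ∧ s ∨ ¬(p ∧ ¬p ∨ ¬¬p)   — complement / identity
= t ∧ s ∨ ¬(p ∧ ¬p ∨ p)   — double negation
= t ∧ s ∨ ¬p   — complement / identity

t ∧ s ∨ ¬p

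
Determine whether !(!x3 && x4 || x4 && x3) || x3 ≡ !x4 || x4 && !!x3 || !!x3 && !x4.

E1: !(!x3 && x4 || x4 && x3) || x3
    = !x4 || x3   [distribution]
E2: !x4 || x4 && !!x3 || !!x3 && !x4
    = !x4 || !!x3   [distribution]
    = !x4 || x3   [double negation]
Both reduce to !x4 || x3, so they are equivalent.

Yes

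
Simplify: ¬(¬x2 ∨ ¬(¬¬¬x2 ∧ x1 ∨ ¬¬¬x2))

False

¬(¬x2 ∨ ¬(¬¬¬x2 ∧ x1 ∨ ¬¬¬x2))
= ¬(¬x2 ∨ ¬¬¬¬x2)   [absorption]
= ¬(¬x2 ∨ ¬¬x2)   [double negation]
= x2 ∧ ¬x2   [De Morgan]
= False   [complement]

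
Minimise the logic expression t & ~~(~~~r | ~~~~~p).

t & (~r | ~p)

t & ~~(~~~r | ~~~~~p)
= t & (~~~r | ~~~~~p)   (double negation)
= t & (~~~r | ~~~p)   (double negation)
= t & (~r | ~~~p)   (double negation)
= t & (~r | ~p)   (double negation)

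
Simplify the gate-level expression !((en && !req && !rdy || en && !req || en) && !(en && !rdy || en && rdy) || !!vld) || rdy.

!((en && !req && !rdy || en && !req || en) && !(en && !rdy || en && rdy) || !!vld) || rdy
= !((en && !req || en) && !(en && !rdy || en && rdy) || !!vld) || rdy   — absorption
= !((en && !req || en) && !en || !!vld) || rdy   — distribution
= !(en && !en || !!vld) || rdy   — absorption
= !!!vld || rdy   — complement / identity
= !vld || rdy   — double negation

!vld || rdy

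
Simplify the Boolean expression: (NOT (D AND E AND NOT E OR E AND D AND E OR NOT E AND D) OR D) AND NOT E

NOT E

(NOT (D AND E AND NOT E OR E AND D AND E OR NOT E AND D) OR D) AND NOT E
= (NOT (D AND E OR NOT E AND D) OR D) AND NOT E   [distribution]
= (NOT D OR D) AND NOT E   [distribution]
= NOT E   [complement / identity]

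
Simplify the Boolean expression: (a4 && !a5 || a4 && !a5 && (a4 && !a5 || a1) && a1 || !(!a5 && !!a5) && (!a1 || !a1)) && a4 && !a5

a4 && !a5

(a4 && !a5 || a4 && !a5 && (a4 && !a5 || a1) && a1 || !(!a5 && !!a5) && (!a1 || !a1)) && a4 && !a5
= (a4 && !a5 || a4 && !a5 && (a4 && !a5 || a1) && a1 || (a5 || !a5) && (!a1 || !a1)) && a4 && !a5   [De Morgan]
= (a4 && !a5 || a4 && !a5 && (a4 && !a5 || a1) && a1 || !a1 || !a1) && a4 && !a5   [complement / identity]
= (a4 && !a5 || a4 && !a5 && (a4 && !a5 || a1) && a1 || !a1) && a4 && !a5   [idempotence]
= (a4 && !a5 || a4 && !a5 && a1 || !a1) && a4 && !a5   [absorption]
= (a4 && !a5 || !a1) && a4 && !a5   [absorption]
= a4 && !a5   [absorption]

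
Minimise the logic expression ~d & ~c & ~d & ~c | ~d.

~d & ~c & ~d & ~c | ~d
= ~d & ~c | ~d   — idempotence
= ~d   — absorption

~d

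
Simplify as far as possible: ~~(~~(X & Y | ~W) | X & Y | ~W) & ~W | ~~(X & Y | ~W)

X & Y | ~W

~~(~~(X & Y | ~W) | X & Y | ~W) & ~W | ~~(X & Y | ~W)
= ~~(X & Y | ~W | X & Y | ~W) & ~W | ~~(X & Y | ~W)   — double negation
= ~~(X & Y | ~W) & ~W | ~~(X & Y | ~W)   — idempotence
= ~~(X & Y | ~W)   — absorption
= X & Y | ~W   — double negation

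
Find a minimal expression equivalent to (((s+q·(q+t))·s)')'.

(((s+q·(q+t))·s)')'
= (((s+q)·s)')'   [absorption]
= (s+q)·s   [double negation]
= s   [absorption]

s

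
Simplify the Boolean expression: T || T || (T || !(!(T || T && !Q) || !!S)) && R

T || T || (T || !(!(T || T && !Q) || !!S)) && R
= T || T || (T || (T || T && !Q) && !S) && R   — De Morgan
= T || (T || (T || T && !Q) && !S) && R   — idempotence
= T || (T || T && !S) && R   — absorption
= T || T && R   — absorption
= T   — absorption

T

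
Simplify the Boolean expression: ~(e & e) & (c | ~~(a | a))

~e & (c | a)

~(e & e) & (c | ~~(a | a))
= ~(e & e) & (c | ~~a)   [idempotence]
= ~(e & e) & (c | a)   [double negation]
= ~e & (c | a)   [idempotence]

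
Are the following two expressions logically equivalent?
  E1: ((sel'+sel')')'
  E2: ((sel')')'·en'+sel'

E1: ((sel'+sel')')'
    = sel'+sel'
    = sel'
E2: ((sel')')'·en'+sel'
    = sel'·en'+sel'
    = sel'
Both reduce to sel', so they are equivalent.

Yes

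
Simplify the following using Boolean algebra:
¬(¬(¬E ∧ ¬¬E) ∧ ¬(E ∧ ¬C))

¬(¬(¬E ∧ ¬¬E) ∧ ¬(E ∧ ¬C))
= ¬(¬(¬E ∧ E) ∧ ¬(E ∧ ¬C))   (double negation)
= ¬E ∧ E ∨ E ∧ ¬C   (De Morgan)
= E ∧ ¬C   (complement / identity)

E ∧ ¬C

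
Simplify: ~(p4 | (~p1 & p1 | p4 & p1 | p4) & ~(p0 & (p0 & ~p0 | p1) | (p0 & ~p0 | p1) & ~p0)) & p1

~p4 & p1

~(p4 | (~p1 & p1 | p4 & p1 | p4) & ~(p0 & (p0 & ~p0 | p1) | (p0 & ~p0 | p1) & ~p0)) & p1
= ~(p4 | (~p1 & p1 | p4) & ~(p0 & (p0 & ~p0 | p1) | (p0 & ~p0 | p1) & ~p0)) & p1   (absorption)
= ~(p4 | p4 & ~(p0 & (p0 & ~p0 | p1) | (p0 & ~p0 | p1) & ~p0)) & p1   (complement / identity)
= ~(p4 | p4 & ~(p0 & ~p0 | p1)) & p1   (distribution)
= ~(p4 | p4 & ~p1) & p1   (complement / identity)
= ~p4 & p1   (absorption)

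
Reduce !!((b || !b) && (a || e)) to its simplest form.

a || e

!!((b || !b) && (a || e))
= !!(a || e)   — complement / identity
= a || e   — double negation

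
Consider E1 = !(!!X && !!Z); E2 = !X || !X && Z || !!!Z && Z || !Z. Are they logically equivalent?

Yes

E1: !(!!X && !!Z)
    = !X || !Z
E2: !X || !X && Z || !!!Z && Z || !Z
    = !X || !X && Z || !Z && Z || !Z
    = !X || !X && Z || !Z
    = !X || !Z
Both reduce to !X || !Z, so they are equivalent.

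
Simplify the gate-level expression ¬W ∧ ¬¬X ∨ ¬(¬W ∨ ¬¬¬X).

X

¬W ∧ ¬¬X ∨ ¬(¬W ∨ ¬¬¬X)
= ¬W ∧ ¬¬X ∨ W ∧ ¬¬X   (De Morgan)
= ¬¬X   (distribution)
= X   (double negation)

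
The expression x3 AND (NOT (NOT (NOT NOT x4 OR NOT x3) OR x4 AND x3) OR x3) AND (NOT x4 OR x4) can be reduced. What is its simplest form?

x3 AND (NOT (NOT (NOT NOT x4 OR NOT x3) OR x4 AND x3) OR x3) AND (NOT x4 OR x4)
= x3 AND (NOT (NOT x4 AND x3 OR x4 AND x3) OR x3) AND (NOT x4 OR x4)   (De Morgan)
= x3 AND (NOT (NOT x4 AND x3 OR x4 AND x3) OR x3)   (complement / identity)
= x3 AND (NOT x3 OR x3)   (distribution)
= x3   (complement / identity)

x3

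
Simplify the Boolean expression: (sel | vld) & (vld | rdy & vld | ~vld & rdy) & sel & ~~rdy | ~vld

(sel | vld) & (vld | rdy & vld | ~vld & rdy) & sel & ~~rdy | ~vld
= (sel | vld) & (vld | rdy) & sel & ~~rdy | ~vld
= (sel & rdy | vld) & sel & ~~rdy | ~vld
= (sel & rdy | vld) & sel & rdy | ~vld
= sel & rdy | ~vld

sel & rdy | ~vld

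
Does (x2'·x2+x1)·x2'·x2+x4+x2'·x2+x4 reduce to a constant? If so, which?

no

(x2'·x2+x1)·x2'·x2+x4+x2'·x2+x4
= x2'·x2+x4+x2'·x2+x4   [absorption]
= x2'·x2+x4   [idempotence]
= x4   [complement / identity]
This depends on x4, so it is not a constant.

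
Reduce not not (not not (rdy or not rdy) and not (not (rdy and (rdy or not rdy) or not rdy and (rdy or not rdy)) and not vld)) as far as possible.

not not (not not (rdy or not rdy) and not (not (rdy and (rdy or not rdy) or not rdy and (rdy or not rdy)) and not vld))
= not (not (rdy or not rdy) or not (rdy and (rdy or not rdy) or not rdy and (rdy or not rdy)) and not vld)   — De Morgan
= not (not (rdy or not rdy) or not (rdy or not rdy) and not vld)   — distribution
= not not (rdy or not rdy)   — absorption
= rdy or not rdy   — double negation
= True   — complement

True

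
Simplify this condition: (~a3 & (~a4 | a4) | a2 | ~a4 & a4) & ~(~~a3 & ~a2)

~a3 | a2

(~a3 & (~a4 | a4) | a2 | ~a4 & a4) & ~(~~a3 & ~a2)
= (~a3 & (~a4 | a4) | a2) & ~(~~a3 & ~a2)   (complement / identity)
= (~a3 | a2) & ~(~~a3 & ~a2)   (complement / identity)
= (~a3 | a2) & (~a3 | a2)   (De Morgan)
= ~a3 | a2   (idempotence)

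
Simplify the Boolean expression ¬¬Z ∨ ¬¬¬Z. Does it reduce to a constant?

¬¬Z ∨ ¬¬¬Z
= Z ∨ ¬¬¬Z   [double negation]
= Z ∨ ¬Z   [double negation]
= True   [complement]

True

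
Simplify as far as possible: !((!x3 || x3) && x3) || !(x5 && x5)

!x3 || !x5

!((!x3 || x3) && x3) || !(x5 && x5)
= !((!x3 || x3) && x3) || !x5
= !x3 || !x5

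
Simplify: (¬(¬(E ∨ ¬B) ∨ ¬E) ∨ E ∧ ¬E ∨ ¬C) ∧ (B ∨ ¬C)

(¬(¬(E ∨ ¬B) ∨ ¬E) ∨ E ∧ ¬E ∨ ¬C) ∧ (B ∨ ¬C)
= ¬C ∨ (¬(¬(E ∨ ¬B) ∨ ¬E) ∨ E ∧ ¬E) ∧ B   [distribution]
= ¬C ∨ ¬(¬(E ∨ ¬B) ∨ ¬E) ∧ B   [complement / identity]
= ¬C ∨ (E ∨ ¬B) ∧ E ∧ B   [De Morgan]
= ¬C ∨ E ∧ B   [absorption]

¬C ∨ E ∧ B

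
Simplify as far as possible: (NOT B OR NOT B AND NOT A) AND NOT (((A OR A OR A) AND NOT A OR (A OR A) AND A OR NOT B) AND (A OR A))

(NOT B OR NOT B AND NOT A) AND NOT (((A OR A OR A) AND NOT A OR (A OR A) AND A OR NOT B) AND (A OR A))
= NOT B AND NOT (((A OR A OR A) AND NOT A OR (A OR A) AND A OR NOT B) AND (A OR A))
= NOT B AND NOT (((A OR A) AND NOT A OR (A OR A) AND A OR NOT B) AND (A OR A))
= NOT B AND NOT ((A OR A OR NOT B) AND (A OR A))
= NOT B AND NOT (A OR A)
= NOT B AND NOT A

NOT B AND NOT A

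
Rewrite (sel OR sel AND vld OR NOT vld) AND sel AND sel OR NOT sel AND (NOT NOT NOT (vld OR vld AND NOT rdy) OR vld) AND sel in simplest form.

(sel OR sel AND vld OR NOT vld) AND sel AND sel OR NOT sel AND (NOT NOT NOT (vld OR vld AND NOT rdy) OR vld) AND sel
= (sel OR NOT vld) AND sel AND sel OR NOT sel AND (NOT NOT NOT (vld OR vld AND NOT rdy) OR vld) AND sel
= sel AND sel OR NOT sel AND (NOT NOT NOT (vld OR vld AND NOT rdy) OR vld) AND sel
= sel AND sel OR NOT sel AND (NOT NOT NOT vld OR vld) AND sel
= sel AND sel OR NOT sel AND (NOT vld OR vld) AND sel
= sel AND sel OR NOT sel AND sel
= sel

sel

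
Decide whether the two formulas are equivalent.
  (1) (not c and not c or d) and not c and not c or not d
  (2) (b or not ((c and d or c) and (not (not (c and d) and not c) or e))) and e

No

E1: (not c and not c or d) and not c and not c or not d
    = not c and not c or not d
    = not c or not d
E2: (b or not ((c and d or c) and (not (not (c and d) and not c) or e))) and e
    = (b or not ((c and d or c) and (c and d or c or e))) and e
    = (b or not (c and d or c)) and e
    = (b or not c) and e
These differ: at b=1, c=1, d=0, e=0, E1 = 1 but E2 = 0.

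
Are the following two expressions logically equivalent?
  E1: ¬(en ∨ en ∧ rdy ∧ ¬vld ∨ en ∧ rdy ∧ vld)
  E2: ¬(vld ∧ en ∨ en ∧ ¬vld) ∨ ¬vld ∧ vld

E1: ¬(en ∨ en ∧ rdy ∧ ¬vld ∨ en ∧ rdy ∧ vld)
    = ¬(en ∨ en ∧ rdy)   [distribution]
    = ¬en   [absorption]
E2: ¬(vld ∧ en ∨ en ∧ ¬vld) ∨ ¬vld ∧ vld
    = ¬en ∨ ¬vld ∧ vld   [distribution]
    = ¬en   [complement / identity]
Both reduce to ¬en, so they are equivalent.

Yes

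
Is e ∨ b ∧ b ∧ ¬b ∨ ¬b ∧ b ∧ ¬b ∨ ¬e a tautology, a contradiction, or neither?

e ∨ b ∧ b ∧ ¬b ∨ ¬b ∧ b ∧ ¬b ∨ ¬e
= e ∨ b ∧ ¬b ∨ ¬e   — distribution
= e ∨ ¬e   — complement / identity
= True   — complement

tautology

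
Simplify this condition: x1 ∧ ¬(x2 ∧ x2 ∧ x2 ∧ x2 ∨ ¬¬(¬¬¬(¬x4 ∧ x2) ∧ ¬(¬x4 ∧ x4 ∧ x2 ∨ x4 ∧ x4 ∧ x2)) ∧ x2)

x1 ∧ ¬(x2 ∧ x2 ∧ x2 ∧ x2 ∨ ¬¬(¬¬¬(¬x4 ∧ x2) ∧ ¬(¬x4 ∧ x4 ∧ x2 ∨ x4 ∧ x4 ∧ x2)) ∧ x2)
= x1 ∧ ¬(x2 ∧ x2 ∧ x2 ∧ x2 ∨ ¬(¬¬(¬x4 ∧ x2) ∨ ¬x4 ∧ x4 ∧ x2 ∨ x4 ∧ x4 ∧ x2) ∧ x2)
= x1 ∧ ¬(x2 ∧ x2 ∧ x2 ∧ x2 ∨ ¬(¬x4 ∧ x2 ∨ ¬x4 ∧ x4 ∧ x2 ∨ x4 ∧ x4 ∧ x2) ∧ x2)
= x1 ∧ ¬(x2 ∧ x2 ∧ x2 ∧ x2 ∨ ¬(¬x4 ∧ x2 ∨ x4 ∧ x2) ∧ x2)
= x1 ∧ ¬(x2 ∧ x2 ∧ x2 ∧ x2 ∨ ¬x2 ∧ x2)
= x1 ∧ ¬(x2 ∧ x2 ∨ ¬x2 ∧ x2)
= x1 ∧ ¬x2

x1 ∧ ¬x2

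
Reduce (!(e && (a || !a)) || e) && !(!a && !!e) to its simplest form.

a || !e

(!(e && (a || !a)) || e) && !(!a && !!e)
= (!e || e) && !(!a && !!e)
= !(!a && !!e)
= a || !e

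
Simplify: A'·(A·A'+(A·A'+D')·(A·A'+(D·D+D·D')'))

A'·D'

A'·(A·A'+(A·A'+D')·(A·A'+(D·D+D·D')'))
= A'·(A·A'+(A·A'+D')·(A·A'+D'))   (distribution)
= A'·(A·A'+A·A'+D')   (idempotence)
= A'·(A·A'+D')   (complement / identity)
= A'·D'   (complement / identity)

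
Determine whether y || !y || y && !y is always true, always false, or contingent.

y || !y || y && !y
= y || !y   (complement / identity)
= true   (complement)

always true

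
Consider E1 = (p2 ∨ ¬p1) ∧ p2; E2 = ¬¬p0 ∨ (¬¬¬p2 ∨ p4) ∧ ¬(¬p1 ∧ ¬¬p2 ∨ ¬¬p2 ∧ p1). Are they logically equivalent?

No

E1: (p2 ∨ ¬p1) ∧ p2
    = p2   [absorption]
E2: ¬¬p0 ∨ (¬¬¬p2 ∨ p4) ∧ ¬(¬p1 ∧ ¬¬p2 ∨ ¬¬p2 ∧ p1)
    = ¬¬p0 ∨ (¬¬¬p2 ∨ p4) ∧ ¬¬¬p2   [distribution]
    = ¬¬p0 ∨ ¬¬¬p2   [absorption]
    = ¬¬p0 ∨ ¬p2   [double negation]
    = p0 ∨ ¬p2   [double negation]
These differ: at p0=1, p1=0, p2=0, p4=0, E1 = 0 but E2 = 1.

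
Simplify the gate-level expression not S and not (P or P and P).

not S and not P

not S and not (P or P and P)
= not S and not (P or P)   [idempotence]
= not S and not P   [idempotence]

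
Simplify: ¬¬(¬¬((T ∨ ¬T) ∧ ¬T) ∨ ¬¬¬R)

¬¬(¬¬((T ∨ ¬T) ∧ ¬T) ∨ ¬¬¬R)
= ¬¬(¬¬¬T ∨ ¬¬¬R)   — complement / identity
= ¬¬¬T ∨ ¬¬¬R   — double negation
= ¬¬¬T ∨ ¬R   — double negation
= ¬T ∨ ¬R   — double negation

¬T ∨ ¬R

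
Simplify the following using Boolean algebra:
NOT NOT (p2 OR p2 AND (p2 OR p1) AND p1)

NOT NOT (p2 OR p2 AND (p2 OR p1) AND p1)
= NOT NOT (p2 OR p2 AND p1)
= NOT NOT p2
= p2

p2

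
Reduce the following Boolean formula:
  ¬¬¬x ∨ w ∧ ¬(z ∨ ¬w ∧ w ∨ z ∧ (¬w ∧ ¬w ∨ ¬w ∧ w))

¬x ∨ w ∧ ¬z

¬¬¬x ∨ w ∧ ¬(z ∨ ¬w ∧ w ∨ z ∧ (¬w ∧ ¬w ∨ ¬w ∧ w))
= ¬¬¬x ∨ w ∧ ¬(z ∨ z ∧ (¬w ∧ ¬w ∨ ¬w ∧ w))   (complement / identity)
= ¬¬¬x ∨ w ∧ ¬(z ∨ z ∧ ¬w)   (distribution)
= ¬x ∨ w ∧ ¬(z ∨ z ∧ ¬w)   (double negation)
= ¬x ∨ w ∧ ¬z   (absorption)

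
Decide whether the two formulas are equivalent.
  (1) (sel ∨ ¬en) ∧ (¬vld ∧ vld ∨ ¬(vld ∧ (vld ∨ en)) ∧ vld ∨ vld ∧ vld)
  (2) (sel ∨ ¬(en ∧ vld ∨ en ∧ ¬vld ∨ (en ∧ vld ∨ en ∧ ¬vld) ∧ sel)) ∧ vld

E1: (sel ∨ ¬en) ∧ (¬vld ∧ vld ∨ ¬(vld ∧ (vld ∨ en)) ∧ vld ∨ vld ∧ vld)
    = (sel ∨ ¬en) ∧ (¬(vld ∧ (vld ∨ en)) ∧ vld ∨ vld ∧ vld)   (complement / identity)
    = (sel ∨ ¬en) ∧ (¬vld ∧ vld ∨ vld ∧ vld)   (absorption)
    = (sel ∨ ¬en) ∧ vld   (distribution)
E2: (sel ∨ ¬(en ∧ vld ∨ en ∧ ¬vld ∨ (en ∧ vld ∨ en ∧ ¬vld) ∧ sel)) ∧ vld
    = (sel ∨ ¬(en ∧ vld ∨ en ∧ ¬vld)) ∧ vld   (absorption)
    = (sel ∨ ¬en) ∧ vld   (distribution)
Both reduce to (sel ∨ ¬en) ∧ vld, so they are equivalent.

Yes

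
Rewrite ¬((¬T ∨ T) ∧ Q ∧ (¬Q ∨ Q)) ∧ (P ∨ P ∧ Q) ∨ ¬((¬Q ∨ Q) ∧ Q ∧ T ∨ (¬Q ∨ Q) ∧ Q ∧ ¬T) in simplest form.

¬Q

¬((¬T ∨ T) ∧ Q ∧ (¬Q ∨ Q)) ∧ (P ∨ P ∧ Q) ∨ ¬((¬Q ∨ Q) ∧ Q ∧ T ∨ (¬Q ∨ Q) ∧ Q ∧ ¬T)
= ¬((¬T ∨ T) ∧ Q ∧ (¬Q ∨ Q)) ∧ (P ∨ P ∧ Q) ∨ ¬((¬Q ∨ Q) ∧ Q)   — distribution
= ¬(Q ∧ (¬Q ∨ Q)) ∧ (P ∨ P ∧ Q) ∨ ¬((¬Q ∨ Q) ∧ Q)   — complement / identity
= ¬Q ∧ (P ∨ P ∧ Q) ∨ ¬((¬Q ∨ Q) ∧ Q)   — complement / identity
= ¬Q ∧ P ∨ ¬((¬Q ∨ Q) ∧ Q)   — absorption
= ¬Q ∧ P ∨ ¬Q   — complement / identity
= ¬Q   — absorption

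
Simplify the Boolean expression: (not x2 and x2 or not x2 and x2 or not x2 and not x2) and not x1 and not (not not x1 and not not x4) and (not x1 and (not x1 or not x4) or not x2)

not x2 and not x1

(not x2 and x2 or not x2 and x2 or not x2 and not x2) and not x1 and not (not not x1 and not not x4) and (not x1 and (not x1 or not x4) or not x2)
= (not x2 and x2 or not x2 and x2 or not x2 and not x2) and not x1 and (not x1 or not x4) and (not x1 and (not x1 or not x4) or not x2)
= (not x2 and x2 or not x2 and x2 or not x2 and not x2) and not x1 and (not x1 or not x4)
= (not x2 and x2 or not x2 and not x2) and not x1 and (not x1 or not x4)
= not x2 and not x1 and (not x1 or not x4)
= not x2 and not x1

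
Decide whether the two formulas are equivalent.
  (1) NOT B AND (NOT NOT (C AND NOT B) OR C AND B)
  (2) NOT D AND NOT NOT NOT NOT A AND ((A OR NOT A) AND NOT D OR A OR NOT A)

No

E1: NOT B AND (NOT NOT (C AND NOT B) OR C AND B)
    = NOT B AND (C AND NOT B OR C AND B)
    = NOT B AND C
E2: NOT D AND NOT NOT NOT NOT A AND ((A OR NOT A) AND NOT D OR A OR NOT A)
    = NOT D AND NOT NOT NOT NOT A AND (A OR NOT A)
    = NOT D AND NOT NOT A AND (A OR NOT A)
    = NOT D AND NOT NOT A
    = NOT D AND A
These differ: at A=1, B=0, C=1, D=1, E1 = 1 but E2 = 0.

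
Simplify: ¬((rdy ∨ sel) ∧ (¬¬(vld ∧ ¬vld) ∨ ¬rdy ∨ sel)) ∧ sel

¬((rdy ∨ sel) ∧ (¬¬(vld ∧ ¬vld) ∨ ¬rdy ∨ sel)) ∧ sel
= ¬((rdy ∨ sel) ∧ (vld ∧ ¬vld ∨ ¬rdy ∨ sel)) ∧ sel   (double negation)
= ¬((rdy ∨ sel) ∧ (¬rdy ∨ sel)) ∧ sel   (complement / identity)
= ¬(rdy ∧ ¬rdy ∨ sel) ∧ sel   (distribution)
= ¬sel ∧ sel   (complement / identity)
= False   (complement)

False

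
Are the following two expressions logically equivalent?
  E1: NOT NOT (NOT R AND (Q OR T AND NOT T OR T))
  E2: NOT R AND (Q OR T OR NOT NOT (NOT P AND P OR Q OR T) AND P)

E1: NOT NOT (NOT R AND (Q OR T AND NOT T OR T))
    = NOT R AND (Q OR T AND NOT T OR T)   (double negation)
    = NOT R AND (Q OR T)   (complement / identity)
E2: NOT R AND (Q OR T OR NOT NOT (NOT P AND P OR Q OR T) AND P)
    = NOT R AND (Q OR T OR (NOT P AND P OR Q OR T) AND P)   (double negation)
    = NOT R AND (Q OR T OR (Q OR T) AND P)   (complement / identity)
    = NOT R AND (Q OR T)   (absorption)
Both reduce to NOT R AND (Q OR T), so they are equivalent.

Yes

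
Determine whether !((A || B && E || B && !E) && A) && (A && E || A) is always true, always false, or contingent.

always false

!((A || B && E || B && !E) && A) && (A && E || A)
= !((A || B) && A) && (A && E || A)   — distribution
= !((A || B) && A) && A   — absorption
= !A && A   — absorption
= false   — complement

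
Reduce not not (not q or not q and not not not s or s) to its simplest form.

not q or s

not not (not q or not q and not not not s or s)
= not not (not q or not q and not s or s)   (double negation)
= not not (not q or s)   (absorption)
= not q or s   (double negation)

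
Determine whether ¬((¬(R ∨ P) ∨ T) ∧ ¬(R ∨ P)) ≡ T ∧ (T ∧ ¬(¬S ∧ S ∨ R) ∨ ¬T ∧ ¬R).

No

E1: ¬((¬(R ∨ P) ∨ T) ∧ ¬(R ∨ P))
    = ¬¬(R ∨ P)   — absorption
    = R ∨ P   — double negation
E2: T ∧ (T ∧ ¬(¬S ∧ S ∨ R) ∨ ¬T ∧ ¬R)
    = T ∧ (T ∧ ¬R ∨ ¬T ∧ ¬R)   — complement / identity
    = T ∧ ¬R ∧ (T ∨ ¬T)   — distribution
    = T ∧ ¬R   — complement / identity
These differ: at P=1, R=1, S=0, T=0, E1 = 1 but E2 = 0.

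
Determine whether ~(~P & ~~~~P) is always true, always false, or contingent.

~(~P & ~~~~P)
= P | ~~~P
= P | ~P
= 1

always true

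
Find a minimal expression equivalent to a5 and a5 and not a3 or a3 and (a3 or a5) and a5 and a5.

a5 and a5 and not a3 or a3 and (a3 or a5) and a5 and a5
= a5 and a5 and not a3 or a3 and a5 and a5   [absorption]
= a5 and a5   [distribution]
= a5   [idempotence]

a5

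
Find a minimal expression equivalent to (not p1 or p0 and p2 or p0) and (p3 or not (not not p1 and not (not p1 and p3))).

p0 and p3 or not p1

(not p1 or p0 and p2 or p0) and (p3 or not (not not p1 and not (not p1 and p3)))
= (not p1 or p0 and p2 or p0) and (p3 or not p1 or not p1 and p3)   — De Morgan
= (not p1 or p0 and p2 or p0) and (p3 or not p1)   — absorption
= (p0 and p2 or p0) and p3 or not p1   — distribution
= p0 and p3 or not p1   — absorption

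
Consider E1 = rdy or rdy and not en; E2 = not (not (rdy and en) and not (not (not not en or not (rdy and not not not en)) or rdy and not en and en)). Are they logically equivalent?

Yes

E1: rdy or rdy and not en
    = rdy   [absorption]
E2: not (not (rdy and en) and not (not (not not en or not (rdy and not not not en)) or rdy and not en and en))
    = not (not (rdy and en) and not (not (not not en or not (rdy and not en)) or rdy and not en and en))   [double negation]
    = rdy and en or not (not not en or not (rdy and not en)) or rdy and not en and en   [De Morgan]
    = rdy and en or not en and rdy and not en or rdy and not en and en   [De Morgan]
    = rdy and en or rdy and not en   [distribution]
    = rdy   [distribution]
Both reduce to rdy, so they are equivalent.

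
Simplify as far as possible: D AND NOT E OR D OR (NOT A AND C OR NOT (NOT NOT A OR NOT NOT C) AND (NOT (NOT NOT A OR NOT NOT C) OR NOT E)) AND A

D

D AND NOT E OR D OR (NOT A AND C OR NOT (NOT NOT A OR NOT NOT C) AND (NOT (NOT NOT A OR NOT NOT C) OR NOT E)) AND A
= D AND NOT E OR D OR (NOT A AND C OR NOT (NOT NOT A OR NOT NOT C)) AND A   — absorption
= D AND NOT E OR D OR (NOT A AND C OR NOT A AND NOT C) AND A   — De Morgan
= D AND NOT E OR D OR NOT A AND (C OR NOT C) AND A   — distribution
= D AND NOT E OR D OR NOT A AND A   — complement / identity
= D OR NOT A AND A   — absorption
= D   — complement / identity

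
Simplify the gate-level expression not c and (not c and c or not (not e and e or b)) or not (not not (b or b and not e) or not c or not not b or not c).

not c and (not c and c or not (not e and e or b)) or not (not not (b or b and not e) or not c or not not b or not c)
= not c and (not c and c or not (not e and e or b)) or not (not not b or not c or not not b or not c)   [absorption]
= not c and not (not e and e or b) or not (not not b or not c or not not b or not c)   [complement / identity]
= not c and not (not e and e or b) or not (not not b or not c)   [idempotence]
= not c and not b or not (not not b or not c)   [complement / identity]
= not c and not b or not b and c   [De Morgan]
= not b   [distribution]

not b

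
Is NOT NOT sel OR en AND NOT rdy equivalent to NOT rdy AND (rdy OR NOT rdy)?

E1: NOT NOT sel OR en AND NOT rdy
    = sel OR en AND NOT rdy   — double negation
E2: NOT rdy AND (rdy OR NOT rdy)
    = NOT rdy   — complement / identity
These differ: at en=0, rdy=0, sel=0, E1 = 0 but E2 = 1.

No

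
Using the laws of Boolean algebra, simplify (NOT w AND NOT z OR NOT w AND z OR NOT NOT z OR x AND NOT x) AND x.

(NOT w OR z) AND x

(NOT w AND NOT z OR NOT w AND z OR NOT NOT z OR x AND NOT x) AND x
= (NOT w AND NOT z OR NOT w AND z OR NOT NOT z) AND x   [complement / identity]
= (NOT w OR NOT NOT z) AND x   [distribution]
= (NOT w OR z) AND x   [double negation]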